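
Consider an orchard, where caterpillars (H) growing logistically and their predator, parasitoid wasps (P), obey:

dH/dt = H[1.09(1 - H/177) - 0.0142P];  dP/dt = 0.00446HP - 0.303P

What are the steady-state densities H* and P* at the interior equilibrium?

H* ≈ 67.9, P* ≈ 47.3

From dP/dt = 0 with P > 0: 0.00446H* = 0.303, so H* = 67.9.
Substitute into dH/dt = 0: 1.09(1 - 67.9/177) = 0.0142P*.
The bracket is 0.616, giving P* = 0.672/0.0142 = 47.3.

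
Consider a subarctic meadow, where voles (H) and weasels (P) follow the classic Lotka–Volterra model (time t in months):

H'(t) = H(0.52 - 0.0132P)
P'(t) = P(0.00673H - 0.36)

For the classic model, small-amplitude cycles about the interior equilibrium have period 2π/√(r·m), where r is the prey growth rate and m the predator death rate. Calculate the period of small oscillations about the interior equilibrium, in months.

Here r = 0.52 and m = 0.36, so r·m = 0.187.
ω = √0.187 = 0.433 per month, hence T = 2π/ω ≈ 14.5 months.

T ≈ 14.5 months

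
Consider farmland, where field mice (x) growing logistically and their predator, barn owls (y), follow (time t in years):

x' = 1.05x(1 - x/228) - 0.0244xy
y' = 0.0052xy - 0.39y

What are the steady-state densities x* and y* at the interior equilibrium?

From dy/dt = 0 with y > 0: 0.0052x* = 0.39, so x* = 75.
Substitute into dx/dt = 0: 1.05(1 - 75/228) = 0.0244y*.
The bracket is 0.671, giving y* = 0.705/0.0244 = 28.9.

x* ≈ 75, y* ≈ 28.9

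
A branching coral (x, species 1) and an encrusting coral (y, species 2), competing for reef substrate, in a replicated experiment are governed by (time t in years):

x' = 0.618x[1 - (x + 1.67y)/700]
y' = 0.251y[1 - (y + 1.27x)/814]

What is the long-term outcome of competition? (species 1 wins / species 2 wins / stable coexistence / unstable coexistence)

unstable coexistence (outcome depends on initial conditions)

Compare the nullcline intercepts: K1/α12 = 700/1.67 = 419 < K2 = 814; K2/α21 = 814/1.27 = 641 < K1 = 700.
Since both are reversed, neither can invade when rare; the interior point is a saddle.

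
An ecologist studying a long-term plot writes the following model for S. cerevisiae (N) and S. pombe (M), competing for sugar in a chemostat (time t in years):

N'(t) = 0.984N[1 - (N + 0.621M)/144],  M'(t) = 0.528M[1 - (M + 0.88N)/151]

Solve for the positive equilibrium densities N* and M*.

N* ≈ 111, M* ≈ 53.5

Setting both brackets to zero gives the nullclines N + 0.621M = 144 and 0.88N + M = 151.
Substituting M = 151 - 0.88N into the first: N(1 - 0.621·0.88) = 144 - 0.621·151.
So N* = 50.2/0.454 = 111, and then M* = 151 - 0.88·111 = 53.5.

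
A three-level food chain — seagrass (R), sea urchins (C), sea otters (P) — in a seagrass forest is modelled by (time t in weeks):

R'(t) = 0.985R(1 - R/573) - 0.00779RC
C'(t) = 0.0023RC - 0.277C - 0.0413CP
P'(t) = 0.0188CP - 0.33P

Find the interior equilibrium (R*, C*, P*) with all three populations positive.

From dP/dt = 0: 0.0188C* = 0.33, so C* = 17.6.
From dR/dt = 0: 0.985(1 - R*/573) = 0.00779·17.6, giving R* = 573·(1 - 0.139) = 493.
From dC/dt = 0: 0.0023·493 - 0.277 = 0.0413P*, so P* = 0.858/0.0413 = 20.8.

R* ≈ 493, C* ≈ 17.6, P* ≈ 20.8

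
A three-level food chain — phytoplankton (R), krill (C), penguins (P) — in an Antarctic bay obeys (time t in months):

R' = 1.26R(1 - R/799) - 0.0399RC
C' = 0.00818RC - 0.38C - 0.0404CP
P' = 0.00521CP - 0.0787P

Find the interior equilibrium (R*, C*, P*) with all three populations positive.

From dP/dt = 0: 0.00521C* = 0.0787, so C* = 15.1.
From dR/dt = 0: 1.26(1 - R*/799) = 0.0399·15.1, giving R* = 799·(1 - 0.478) = 417.
From dC/dt = 0: 0.00818·417 - 0.38 = 0.0404P*, so P* = 3.03/0.0404 = 75.

R* ≈ 417, C* ≈ 15.1, P* ≈ 75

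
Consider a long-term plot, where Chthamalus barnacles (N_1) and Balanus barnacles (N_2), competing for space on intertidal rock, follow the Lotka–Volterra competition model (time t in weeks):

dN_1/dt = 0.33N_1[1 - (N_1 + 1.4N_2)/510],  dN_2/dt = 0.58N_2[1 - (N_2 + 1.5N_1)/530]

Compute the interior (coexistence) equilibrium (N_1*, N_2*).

Setting both brackets to zero gives the nullclines N_1 + 1.4N_2 = 510 and 1.5N_1 + N_2 = 530.
Substituting N_2 = 530 - 1.5N_1 into the first: N_1(1 - 1.4·1.5) = 510 - 1.4·530.
So N_1* = -232/-1.1 = 211, and then N_2* = 530 - 1.5·211 = 214.

N_1* ≈ 211, N_2* ≈ 214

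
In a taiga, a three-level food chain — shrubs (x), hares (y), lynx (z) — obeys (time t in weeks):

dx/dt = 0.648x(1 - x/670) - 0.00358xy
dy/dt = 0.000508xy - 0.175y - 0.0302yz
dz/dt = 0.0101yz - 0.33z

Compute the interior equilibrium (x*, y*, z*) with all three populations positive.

From dz/dt = 0: 0.0101y* = 0.33, so y* = 32.7.
From dx/dt = 0: 0.648(1 - x*/670) = 0.00358·32.7, giving x* = 670·(1 - 0.181) = 549.
From dy/dt = 0: 0.000508·549 - 0.175 = 0.0302z*, so z* = 0.104/0.0302 = 3.44.

x* ≈ 549, y* ≈ 32.7, z* ≈ 3.44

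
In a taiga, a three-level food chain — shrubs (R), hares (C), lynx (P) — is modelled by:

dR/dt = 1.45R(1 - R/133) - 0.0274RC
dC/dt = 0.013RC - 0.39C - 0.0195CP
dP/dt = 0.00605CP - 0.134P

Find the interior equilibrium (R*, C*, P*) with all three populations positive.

From dP/dt = 0: 0.00605C* = 0.134, so C* = 22.1.
From dR/dt = 0: 1.45(1 - R*/133) = 0.0274·22.1, giving R* = 133·(1 - 0.419) = 77.3.
From dC/dt = 0: 0.013·77.3 - 0.39 = 0.0195P*, so P* = 0.615/0.0195 = 31.6.

R* ≈ 77.3, C* ≈ 22.1, P* ≈ 31.6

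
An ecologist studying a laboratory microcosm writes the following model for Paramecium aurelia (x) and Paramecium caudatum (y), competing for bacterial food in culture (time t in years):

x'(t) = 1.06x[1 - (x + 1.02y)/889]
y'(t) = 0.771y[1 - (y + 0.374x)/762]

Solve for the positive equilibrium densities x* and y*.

Setting both brackets to zero gives the nullclines x + 1.02y = 889 and 0.374x + y = 762.
Substituting y = 762 - 0.374x into the first: x(1 - 1.02·0.374) = 889 - 1.02·762.
So x* = 112/0.619 = 181, and then y* = 762 - 0.374·181 = 694.

x* ≈ 181, y* ≈ 694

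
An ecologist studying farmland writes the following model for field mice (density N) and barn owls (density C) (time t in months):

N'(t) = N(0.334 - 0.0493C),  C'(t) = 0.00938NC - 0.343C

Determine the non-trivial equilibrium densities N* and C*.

Set dC/dt = 0 with C > 0: 0.00938N - 0.343 = 0, so N* = 0.343/0.00938 = 36.6.
Set dN/dt = 0 with N > 0: 0.334 - 0.0493C = 0, so C* = 0.334/0.0493 = 6.77.

N* ≈ 36.6, C* ≈ 6.77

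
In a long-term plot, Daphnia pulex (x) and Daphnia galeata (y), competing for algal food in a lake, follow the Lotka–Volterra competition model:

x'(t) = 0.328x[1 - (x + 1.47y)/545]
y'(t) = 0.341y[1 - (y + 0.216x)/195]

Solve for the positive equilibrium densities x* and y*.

Setting both brackets to zero gives the nullclines x + 1.47y = 545 and 0.216x + y = 195.
Substituting y = 195 - 0.216x into the first: x(1 - 1.47·0.216) = 545 - 1.47·195.
So x* = 258/0.682 = 379, and then y* = 195 - 0.216·379 = 113.

x* ≈ 379, y* ≈ 113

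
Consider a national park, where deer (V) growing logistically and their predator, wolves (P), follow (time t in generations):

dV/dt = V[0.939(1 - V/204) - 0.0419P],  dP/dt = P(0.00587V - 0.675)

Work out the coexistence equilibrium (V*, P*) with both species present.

V* ≈ 115, P* ≈ 9.78

From dP/dt = 0 with P > 0: 0.00587V* = 0.675, so V* = 115.
Substitute into dV/dt = 0: 0.939(1 - 115/204) = 0.0419P*.
The bracket is 0.436, giving P* = 0.41/0.0419 = 9.78.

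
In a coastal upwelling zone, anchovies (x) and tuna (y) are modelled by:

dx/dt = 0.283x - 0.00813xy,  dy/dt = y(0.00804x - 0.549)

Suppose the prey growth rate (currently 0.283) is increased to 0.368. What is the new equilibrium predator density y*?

At the interior fixed point, setting dx/dt = 0 with x > 0 fixes y* = (prey growth rate)/(xy coefficient) — independent of the other coefficients.
With the change, y* = 0.368/0.00813 = 45.3; it rises from 34.8.

y* ≈ 45.3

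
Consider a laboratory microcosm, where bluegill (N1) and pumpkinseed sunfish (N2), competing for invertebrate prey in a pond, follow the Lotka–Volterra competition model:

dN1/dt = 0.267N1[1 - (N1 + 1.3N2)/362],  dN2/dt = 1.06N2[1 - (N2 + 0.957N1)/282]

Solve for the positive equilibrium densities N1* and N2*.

Setting both brackets to zero gives the nullclines N1 + 1.3N2 = 362 and 0.957N1 + N2 = 282.
Substituting N2 = 282 - 0.957N1 into the first: N1(1 - 1.3·0.957) = 362 - 1.3·282.
So N1* = -4.6/-0.244 = 18.8, and then N2* = 282 - 0.957·18.8 = 264.

N1* ≈ 18.8, N2* ≈ 264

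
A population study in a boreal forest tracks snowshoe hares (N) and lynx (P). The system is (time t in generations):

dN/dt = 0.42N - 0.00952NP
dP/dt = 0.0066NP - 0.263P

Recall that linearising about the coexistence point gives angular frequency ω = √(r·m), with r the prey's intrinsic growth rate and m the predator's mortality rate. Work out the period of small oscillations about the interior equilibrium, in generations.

Here r = 0.42 and m = 0.263, so r·m = 0.11.
ω = √0.11 = 0.332 per generation, hence T = 2π/ω ≈ 18.9 generations.

T ≈ 18.9 generations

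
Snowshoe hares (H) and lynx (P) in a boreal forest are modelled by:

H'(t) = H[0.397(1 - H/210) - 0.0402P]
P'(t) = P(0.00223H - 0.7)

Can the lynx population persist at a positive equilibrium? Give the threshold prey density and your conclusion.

The predator equation gives dP/dt > 0 only when H > 0.7/0.00223 = 314.
Without the predator, H → K = 210. Since 210 < 314, the predator cannot invade.

Threshold H = 314; K < 314, so no, the predator goes extinct.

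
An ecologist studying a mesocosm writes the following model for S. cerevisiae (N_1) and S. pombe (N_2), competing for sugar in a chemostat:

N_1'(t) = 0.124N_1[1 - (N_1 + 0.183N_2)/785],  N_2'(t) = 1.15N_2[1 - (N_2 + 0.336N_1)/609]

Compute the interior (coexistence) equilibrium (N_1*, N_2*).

Setting both brackets to zero gives the nullclines N_1 + 0.183N_2 = 785 and 0.336N_1 + N_2 = 609.
Substituting N_2 = 609 - 0.336N_1 into the first: N_1(1 - 0.183·0.336) = 785 - 0.183·609.
So N_1* = 674/0.939 = 718, and then N_2* = 609 - 0.336·718 = 368.

N_1* ≈ 718, N_2* ≈ 368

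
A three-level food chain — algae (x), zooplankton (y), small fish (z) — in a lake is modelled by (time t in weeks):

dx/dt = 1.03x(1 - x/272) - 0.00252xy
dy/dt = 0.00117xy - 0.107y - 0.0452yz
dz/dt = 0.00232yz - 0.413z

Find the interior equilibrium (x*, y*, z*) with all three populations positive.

x* ≈ 154, y* ≈ 178, z* ≈ 1.61

From dz/dt = 0: 0.00232y* = 0.413, so y* = 178.
From dx/dt = 0: 1.03(1 - x*/272) = 0.00252·178, giving x* = 272·(1 - 0.436) = 154.
From dy/dt = 0: 0.00117·154 - 0.107 = 0.0452z*, so z* = 0.0726/0.0452 = 1.61.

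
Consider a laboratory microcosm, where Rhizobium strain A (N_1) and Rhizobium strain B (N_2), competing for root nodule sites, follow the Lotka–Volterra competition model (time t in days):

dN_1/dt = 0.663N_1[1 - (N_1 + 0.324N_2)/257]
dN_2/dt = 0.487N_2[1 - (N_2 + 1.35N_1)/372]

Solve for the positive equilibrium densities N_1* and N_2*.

Setting both brackets to zero gives the nullclines N_1 + 0.324N_2 = 257 and 1.35N_1 + N_2 = 372.
Substituting N_2 = 372 - 1.35N_1 into the first: N_1(1 - 0.324·1.35) = 257 - 0.324·372.
So N_1* = 136/0.563 = 243, and then N_2* = 372 - 1.35·243 = 44.5.

N_1* ≈ 243, N_2* ≈ 44.5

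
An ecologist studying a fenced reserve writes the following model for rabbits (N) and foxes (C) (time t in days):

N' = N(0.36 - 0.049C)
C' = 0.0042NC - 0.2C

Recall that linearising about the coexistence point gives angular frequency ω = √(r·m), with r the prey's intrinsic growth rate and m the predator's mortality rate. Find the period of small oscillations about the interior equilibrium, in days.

T ≈ 23.4 days

Here r = 0.36 and m = 0.2, so r·m = 0.072.
ω = √0.072 = 0.268 per day, hence T = 2π/ω ≈ 23.4 days.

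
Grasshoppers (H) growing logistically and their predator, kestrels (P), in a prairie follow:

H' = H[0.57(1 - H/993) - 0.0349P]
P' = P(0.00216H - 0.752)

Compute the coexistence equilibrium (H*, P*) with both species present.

H* ≈ 348, P* ≈ 10.6

From dP/dt = 0 with P > 0: 0.00216H* = 0.752, so H* = 348.
Substitute into dH/dt = 0: 0.57(1 - 348/993) = 0.0349P*.
The bracket is 0.649, giving P* = 0.37/0.0349 = 10.6.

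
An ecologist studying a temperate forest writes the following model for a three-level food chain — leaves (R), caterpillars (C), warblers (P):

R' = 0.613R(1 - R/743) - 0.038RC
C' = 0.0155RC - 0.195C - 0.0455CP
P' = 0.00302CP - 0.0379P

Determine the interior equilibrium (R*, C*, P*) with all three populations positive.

From dP/dt = 0: 0.00302C* = 0.0379, so C* = 12.5.
From dR/dt = 0: 0.613(1 - R*/743) = 0.038·12.5, giving R* = 743·(1 - 0.778) = 165.
From dC/dt = 0: 0.0155·165 - 0.195 = 0.0455P*, so P* = 2.36/0.0455 = 51.9.

R* ≈ 165, C* ≈ 12.5, P* ≈ 51.9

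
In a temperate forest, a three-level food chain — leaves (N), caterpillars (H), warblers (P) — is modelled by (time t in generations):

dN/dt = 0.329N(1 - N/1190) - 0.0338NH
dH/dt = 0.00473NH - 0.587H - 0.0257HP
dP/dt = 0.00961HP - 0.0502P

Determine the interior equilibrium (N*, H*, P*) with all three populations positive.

N* ≈ 551, H* ≈ 5.22, P* ≈ 78.6

From dP/dt = 0: 0.00961H* = 0.0502, so H* = 5.22.
From dN/dt = 0: 0.329(1 - N*/1190) = 0.0338·5.22, giving N* = 1190·(1 - 0.537) = 551.
From dH/dt = 0: 0.00473·551 - 0.587 = 0.0257P*, so P* = 2.02/0.0257 = 78.6.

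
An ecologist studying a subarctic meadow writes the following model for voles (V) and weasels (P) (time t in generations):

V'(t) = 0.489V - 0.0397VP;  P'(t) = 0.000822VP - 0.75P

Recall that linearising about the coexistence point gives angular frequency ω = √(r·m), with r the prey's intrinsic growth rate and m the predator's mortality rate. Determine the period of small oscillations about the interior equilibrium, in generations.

T ≈ 10.4 generations

Here r = 0.489 and m = 0.75, so r·m = 0.367.
ω = √0.367 = 0.606 per generation, hence T = 2π/ω ≈ 10.4 generations.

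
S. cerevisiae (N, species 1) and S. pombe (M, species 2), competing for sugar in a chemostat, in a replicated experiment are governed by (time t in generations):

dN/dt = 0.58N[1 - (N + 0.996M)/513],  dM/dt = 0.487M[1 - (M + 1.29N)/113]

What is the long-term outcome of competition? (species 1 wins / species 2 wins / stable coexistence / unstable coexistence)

Compare the nullcline intercepts: K1/α12 = 513/0.996 = 515 > K2 = 113; K2/α21 = 113/1.29 = 87.6 < K1 = 513.
Since the inequalities point opposite ways, species 1 can invade but species 2 cannot.

species 1 excludes species 2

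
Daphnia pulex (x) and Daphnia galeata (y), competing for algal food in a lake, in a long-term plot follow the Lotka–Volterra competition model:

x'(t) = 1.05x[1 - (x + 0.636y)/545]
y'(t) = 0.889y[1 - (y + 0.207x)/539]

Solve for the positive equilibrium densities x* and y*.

x* ≈ 233, y* ≈ 491

Setting both brackets to zero gives the nullclines x + 0.636y = 545 and 0.207x + y = 539.
Substituting y = 539 - 0.207x into the first: x(1 - 0.636·0.207) = 545 - 0.636·539.
So x* = 202/0.868 = 233, and then y* = 539 - 0.207·233 = 491.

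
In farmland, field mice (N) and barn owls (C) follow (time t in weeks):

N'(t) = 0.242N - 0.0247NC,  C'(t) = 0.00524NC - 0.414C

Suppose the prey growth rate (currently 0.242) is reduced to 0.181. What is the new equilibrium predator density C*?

At the interior fixed point, setting dN/dt = 0 with N > 0 fixes C* = (prey growth rate)/(NC coefficient) — independent of the other coefficients.
With the change, C* = 0.181/0.0247 = 7.33; it falls from 9.8.

C* ≈ 7.33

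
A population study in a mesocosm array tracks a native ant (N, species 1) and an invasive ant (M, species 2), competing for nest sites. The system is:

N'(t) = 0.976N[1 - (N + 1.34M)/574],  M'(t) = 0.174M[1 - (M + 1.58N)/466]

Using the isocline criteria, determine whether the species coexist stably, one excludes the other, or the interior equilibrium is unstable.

Compare the nullcline intercepts: K1/α12 = 574/1.34 = 428 < K2 = 466; K2/α21 = 466/1.58 = 295 < K1 = 574.
Since both are reversed, neither can invade when rare; the interior point is a saddle.

unstable coexistence (outcome depends on initial conditions)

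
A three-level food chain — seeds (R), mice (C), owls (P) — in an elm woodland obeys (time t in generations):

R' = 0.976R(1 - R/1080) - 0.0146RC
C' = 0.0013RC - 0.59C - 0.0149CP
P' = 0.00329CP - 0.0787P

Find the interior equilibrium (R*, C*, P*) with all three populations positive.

From dP/dt = 0: 0.00329C* = 0.0787, so C* = 23.9.
From dR/dt = 0: 0.976(1 - R*/1080) = 0.0146·23.9, giving R* = 1080·(1 - 0.358) = 694.
From dC/dt = 0: 0.0013·694 - 0.59 = 0.0149P*, so P* = 0.312/0.0149 = 20.9.

R* ≈ 694, C* ≈ 23.9, P* ≈ 20.9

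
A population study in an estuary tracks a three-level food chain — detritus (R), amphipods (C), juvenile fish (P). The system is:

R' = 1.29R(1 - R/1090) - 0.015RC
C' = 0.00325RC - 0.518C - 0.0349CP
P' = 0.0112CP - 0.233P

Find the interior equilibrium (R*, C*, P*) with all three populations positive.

R* ≈ 826, C* ≈ 20.8, P* ≈ 62.1

From dP/dt = 0: 0.0112C* = 0.233, so C* = 20.8.
From dR/dt = 0: 1.29(1 - R*/1090) = 0.015·20.8, giving R* = 1090·(1 - 0.242) = 826.
From dC/dt = 0: 0.00325·826 - 0.518 = 0.0349P*, so P* = 2.17/0.0349 = 62.1.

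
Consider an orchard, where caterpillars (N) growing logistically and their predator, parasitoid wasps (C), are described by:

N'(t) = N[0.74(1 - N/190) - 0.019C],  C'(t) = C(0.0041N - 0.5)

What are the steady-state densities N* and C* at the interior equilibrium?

N* ≈ 122, C* ≈ 13.9

From dC/dt = 0 with C > 0: 0.0041N* = 0.5, so N* = 122.
Substitute into dN/dt = 0: 0.74(1 - 122/190) = 0.019C*.
The bracket is 0.358, giving C* = 0.265/0.019 = 13.9.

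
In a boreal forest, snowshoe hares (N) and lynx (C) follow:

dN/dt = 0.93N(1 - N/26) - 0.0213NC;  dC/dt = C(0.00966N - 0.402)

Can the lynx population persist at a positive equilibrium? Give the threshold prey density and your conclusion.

The predator equation gives dC/dt > 0 only when N > 0.402/0.00966 = 41.6.
Without the predator, N → K = 26. Since 26 < 41.6, the predator cannot invade.

Threshold N = 41.6; K < 41.6, so no, the predator goes extinct.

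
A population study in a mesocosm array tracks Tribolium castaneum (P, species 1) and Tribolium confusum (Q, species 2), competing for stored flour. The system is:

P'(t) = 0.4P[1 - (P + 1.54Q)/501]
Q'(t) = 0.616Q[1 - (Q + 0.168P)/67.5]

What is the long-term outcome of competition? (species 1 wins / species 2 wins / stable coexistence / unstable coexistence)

Compare the nullcline intercepts: K1/α12 = 501/1.54 = 325 > K2 = 67.5; K2/α21 = 67.5/0.168 = 402 < K1 = 501.
Since the inequalities point opposite ways, species 1 can invade but species 2 cannot.

species 1 excludes species 2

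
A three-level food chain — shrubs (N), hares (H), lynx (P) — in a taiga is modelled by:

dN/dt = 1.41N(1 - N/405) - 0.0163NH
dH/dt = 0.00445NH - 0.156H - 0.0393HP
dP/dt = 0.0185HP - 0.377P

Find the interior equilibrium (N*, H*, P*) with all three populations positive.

From dP/dt = 0: 0.0185H* = 0.377, so H* = 20.4.
From dN/dt = 0: 1.41(1 - N*/405) = 0.0163·20.4, giving N* = 405·(1 - 0.236) = 310.
From dH/dt = 0: 0.00445·310 - 0.156 = 0.0393P*, so P* = 1.22/0.0393 = 31.1.

N* ≈ 310, H* ≈ 20.4, P* ≈ 31.1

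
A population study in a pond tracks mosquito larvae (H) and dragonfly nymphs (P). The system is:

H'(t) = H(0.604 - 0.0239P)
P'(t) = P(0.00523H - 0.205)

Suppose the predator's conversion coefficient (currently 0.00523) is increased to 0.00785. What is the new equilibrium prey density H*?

At the interior fixed point, setting dP/dt = 0 with P > 0 fixes H* = (predator death rate)/(HP coefficient) — independent of the other coefficients.
With the change, H* = 0.205/0.00785 = 26.1; it falls from 39.2.

H* ≈ 26.1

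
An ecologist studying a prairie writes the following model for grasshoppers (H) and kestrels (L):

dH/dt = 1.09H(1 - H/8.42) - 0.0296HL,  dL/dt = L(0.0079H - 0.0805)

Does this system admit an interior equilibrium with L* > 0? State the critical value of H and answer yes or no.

The predator equation gives dL/dt > 0 only when H > 0.0805/0.0079 = 10.2.
Without the predator, H → K = 8.42. Since 8.42 < 10.2, the predator cannot invade.

Threshold H = 10.2; K < 10.2, so no, the predator goes extinct.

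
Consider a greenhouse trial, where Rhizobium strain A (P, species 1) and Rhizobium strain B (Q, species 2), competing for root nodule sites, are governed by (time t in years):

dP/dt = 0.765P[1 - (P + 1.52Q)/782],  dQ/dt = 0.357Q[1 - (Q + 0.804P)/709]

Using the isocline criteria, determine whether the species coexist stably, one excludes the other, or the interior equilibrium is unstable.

Compare the nullcline intercepts: K1/α12 = 782/1.52 = 514 < K2 = 709; K2/α21 = 709/0.804 = 882 > K1 = 782.
Since the inequalities point opposite ways, species 2 can invade but species 1 cannot.

species 2 excludes species 1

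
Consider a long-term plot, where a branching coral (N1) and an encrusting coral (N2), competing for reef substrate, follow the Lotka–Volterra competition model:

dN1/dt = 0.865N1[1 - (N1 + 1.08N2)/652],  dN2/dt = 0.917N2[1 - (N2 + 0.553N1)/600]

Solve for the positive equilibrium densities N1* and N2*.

Setting both brackets to zero gives the nullclines N1 + 1.08N2 = 652 and 0.553N1 + N2 = 600.
Substituting N2 = 600 - 0.553N1 into the first: N1(1 - 1.08·0.553) = 652 - 1.08·600.
So N1* = 4/0.403 = 9.93, and then N2* = 600 - 0.553·9.93 = 595.

N1* ≈ 9.93, N2* ≈ 595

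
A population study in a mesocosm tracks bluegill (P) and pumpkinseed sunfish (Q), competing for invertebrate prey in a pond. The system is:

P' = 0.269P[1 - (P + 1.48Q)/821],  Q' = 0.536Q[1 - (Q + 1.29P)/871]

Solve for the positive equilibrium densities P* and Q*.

P* ≈ 515, Q* ≈ 207

Setting both brackets to zero gives the nullclines P + 1.48Q = 821 and 1.29P + Q = 871.
Substituting Q = 871 - 1.29P into the first: P(1 - 1.48·1.29) = 821 - 1.48·871.
So P* = -468/-0.909 = 515, and then Q* = 871 - 1.29·515 = 207.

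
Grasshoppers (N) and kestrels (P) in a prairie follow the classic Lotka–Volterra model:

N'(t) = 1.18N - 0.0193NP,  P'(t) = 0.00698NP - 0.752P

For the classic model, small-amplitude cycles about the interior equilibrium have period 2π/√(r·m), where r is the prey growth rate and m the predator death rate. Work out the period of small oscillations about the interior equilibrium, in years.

Here r = 1.18 and m = 0.752, so r·m = 0.887.
ω = √0.887 = 0.942 per year, hence T = 2π/ω ≈ 6.67 years.

T ≈ 6.67 years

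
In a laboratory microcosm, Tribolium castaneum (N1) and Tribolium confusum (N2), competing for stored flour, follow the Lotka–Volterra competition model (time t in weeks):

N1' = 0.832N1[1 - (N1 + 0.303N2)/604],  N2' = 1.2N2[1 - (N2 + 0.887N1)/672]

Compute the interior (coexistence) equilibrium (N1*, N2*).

Setting both brackets to zero gives the nullclines N1 + 0.303N2 = 604 and 0.887N1 + N2 = 672.
Substituting N2 = 672 - 0.887N1 into the first: N1(1 - 0.303·0.887) = 604 - 0.303·672.
So N1* = 400/0.731 = 548, and then N2* = 672 - 0.887·548 = 186.

N1* ≈ 548, N2* ≈ 186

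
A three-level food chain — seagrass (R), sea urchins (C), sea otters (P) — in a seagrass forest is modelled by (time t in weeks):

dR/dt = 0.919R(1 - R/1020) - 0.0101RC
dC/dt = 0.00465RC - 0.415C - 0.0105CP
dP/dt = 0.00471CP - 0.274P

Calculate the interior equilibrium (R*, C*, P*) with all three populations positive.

From dP/dt = 0: 0.00471C* = 0.274, so C* = 58.2.
From dR/dt = 0: 0.919(1 - R*/1020) = 0.0101·58.2, giving R* = 1020·(1 - 0.639) = 368.
From dC/dt = 0: 0.00465·368 - 0.415 = 0.0105P*, so P* = 1.3/0.0105 = 123.

R* ≈ 368, C* ≈ 58.2, P* ≈ 123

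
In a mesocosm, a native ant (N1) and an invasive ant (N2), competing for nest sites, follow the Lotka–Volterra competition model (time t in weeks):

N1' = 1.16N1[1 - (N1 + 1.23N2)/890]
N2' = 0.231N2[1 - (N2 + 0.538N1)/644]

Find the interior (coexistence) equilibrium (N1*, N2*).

Setting both brackets to zero gives the nullclines N1 + 1.23N2 = 890 and 0.538N1 + N2 = 644.
Substituting N2 = 644 - 0.538N1 into the first: N1(1 - 1.23·0.538) = 890 - 1.23·644.
So N1* = 97.9/0.338 = 289, and then N2* = 644 - 0.538·289 = 488.

N1* ≈ 289, N2* ≈ 488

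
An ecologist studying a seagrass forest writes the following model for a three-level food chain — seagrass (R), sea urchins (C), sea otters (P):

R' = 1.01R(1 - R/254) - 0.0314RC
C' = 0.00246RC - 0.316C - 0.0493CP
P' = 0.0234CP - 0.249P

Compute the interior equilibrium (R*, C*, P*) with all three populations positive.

From dP/dt = 0: 0.0234C* = 0.249, so C* = 10.6.
From dR/dt = 0: 1.01(1 - R*/254) = 0.0314·10.6, giving R* = 254·(1 - 0.331) = 170.
From dC/dt = 0: 0.00246·170 - 0.316 = 0.0493P*, so P* = 0.102/0.0493 = 2.07.

R* ≈ 170, C* ≈ 10.6, P* ≈ 2.07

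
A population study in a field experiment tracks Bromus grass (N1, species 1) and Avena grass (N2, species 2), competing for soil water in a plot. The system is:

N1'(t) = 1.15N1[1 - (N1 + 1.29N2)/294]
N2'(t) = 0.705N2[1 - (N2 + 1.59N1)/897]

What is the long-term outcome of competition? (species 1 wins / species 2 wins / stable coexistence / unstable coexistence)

species 2 excludes species 1

Compare the nullcline intercepts: K1/α12 = 294/1.29 = 228 < K2 = 897; K2/α21 = 897/1.59 = 564 > K1 = 294.
Since the inequalities point opposite ways, species 2 can invade but species 1 cannot.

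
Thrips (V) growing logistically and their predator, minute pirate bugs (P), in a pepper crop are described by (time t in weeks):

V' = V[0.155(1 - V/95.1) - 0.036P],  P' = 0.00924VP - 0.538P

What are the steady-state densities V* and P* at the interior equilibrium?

From dP/dt = 0 with P > 0: 0.00924V* = 0.538, so V* = 58.2.
Substitute into dV/dt = 0: 0.155(1 - 58.2/95.1) = 0.036P*.
The bracket is 0.388, giving P* = 0.0601/0.036 = 1.67.

V* ≈ 58.2, P* ≈ 1.67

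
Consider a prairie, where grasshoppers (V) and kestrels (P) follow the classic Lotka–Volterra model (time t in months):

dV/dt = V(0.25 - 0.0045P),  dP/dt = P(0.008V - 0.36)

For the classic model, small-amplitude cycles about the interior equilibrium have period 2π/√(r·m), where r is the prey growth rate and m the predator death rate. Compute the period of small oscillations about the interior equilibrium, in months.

Here r = 0.25 and m = 0.36, so r·m = 0.09.
ω = √0.09 = 0.3 per month, hence T = 2π/ω ≈ 20.9 months.

T ≈ 20.9 months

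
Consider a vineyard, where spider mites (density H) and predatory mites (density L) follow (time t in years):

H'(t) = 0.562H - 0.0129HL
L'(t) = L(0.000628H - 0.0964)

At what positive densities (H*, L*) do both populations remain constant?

Set dL/dt = 0 with L > 0: 0.000628H - 0.0964 = 0, so H* = 0.0964/0.000628 = 154.
Set dH/dt = 0 with H > 0: 0.562 - 0.0129L = 0, so L* = 0.562/0.0129 = 43.6.

H* ≈ 154, L* ≈ 43.6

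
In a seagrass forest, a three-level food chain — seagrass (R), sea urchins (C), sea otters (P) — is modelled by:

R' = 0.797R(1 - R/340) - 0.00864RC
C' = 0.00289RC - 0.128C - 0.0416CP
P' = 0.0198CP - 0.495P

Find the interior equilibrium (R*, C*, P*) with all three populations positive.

R* ≈ 248, C* ≈ 25, P* ≈ 14.1

From dP/dt = 0: 0.0198C* = 0.495, so C* = 25.
From dR/dt = 0: 0.797(1 - R*/340) = 0.00864·25, giving R* = 340·(1 - 0.271) = 248.
From dC/dt = 0: 0.00289·248 - 0.128 = 0.0416P*, so P* = 0.588/0.0416 = 14.1.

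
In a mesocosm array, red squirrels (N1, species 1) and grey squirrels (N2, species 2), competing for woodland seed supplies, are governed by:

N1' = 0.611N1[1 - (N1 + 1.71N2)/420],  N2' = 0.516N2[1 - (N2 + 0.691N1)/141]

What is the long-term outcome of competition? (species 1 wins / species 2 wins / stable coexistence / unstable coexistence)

species 1 excludes species 2

Compare the nullcline intercepts: K1/α12 = 420/1.71 = 246 > K2 = 141; K2/α21 = 141/0.691 = 204 < K1 = 420.
Since the inequalities point opposite ways, species 1 can invade but species 2 cannot.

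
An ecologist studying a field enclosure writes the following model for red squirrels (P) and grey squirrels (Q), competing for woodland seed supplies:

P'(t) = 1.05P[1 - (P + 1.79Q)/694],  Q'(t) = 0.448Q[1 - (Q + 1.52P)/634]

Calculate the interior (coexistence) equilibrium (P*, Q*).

P* ≈ 256, Q* ≈ 245

Setting both brackets to zero gives the nullclines P + 1.79Q = 694 and 1.52P + Q = 634.
Substituting Q = 634 - 1.52P into the first: P(1 - 1.79·1.52) = 694 - 1.79·634.
So P* = -441/-1.72 = 256, and then Q* = 634 - 1.52·256 = 245.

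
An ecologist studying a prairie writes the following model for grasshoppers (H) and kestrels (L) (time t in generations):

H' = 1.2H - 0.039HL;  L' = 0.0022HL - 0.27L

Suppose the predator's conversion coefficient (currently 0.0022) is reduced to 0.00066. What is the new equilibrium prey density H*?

H* ≈ 409

At the interior fixed point, setting dL/dt = 0 with L > 0 fixes H* = (predator death rate)/(HL coefficient) — independent of the other coefficients.
With the change, H* = 0.27/0.00066 = 409; it rises from 123.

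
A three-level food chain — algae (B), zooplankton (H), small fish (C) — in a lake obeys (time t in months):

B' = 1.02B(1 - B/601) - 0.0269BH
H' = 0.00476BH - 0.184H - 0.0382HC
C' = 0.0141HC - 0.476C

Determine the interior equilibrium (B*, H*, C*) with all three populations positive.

B* ≈ 65.9, H* ≈ 33.8, C* ≈ 3.4

From dC/dt = 0: 0.0141H* = 0.476, so H* = 33.8.
From dB/dt = 0: 1.02(1 - B*/601) = 0.0269·33.8, giving B* = 601·(1 - 0.89) = 65.9.
From dH/dt = 0: 0.00476·65.9 - 0.184 = 0.0382C*, so C* = 0.13/0.0382 = 3.4.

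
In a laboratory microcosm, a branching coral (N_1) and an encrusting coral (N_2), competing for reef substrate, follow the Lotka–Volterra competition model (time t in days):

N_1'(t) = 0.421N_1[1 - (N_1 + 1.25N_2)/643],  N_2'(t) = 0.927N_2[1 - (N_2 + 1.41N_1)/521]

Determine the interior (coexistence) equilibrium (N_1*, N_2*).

Setting both brackets to zero gives the nullclines N_1 + 1.25N_2 = 643 and 1.41N_1 + N_2 = 521.
Substituting N_2 = 521 - 1.41N_1 into the first: N_1(1 - 1.25·1.41) = 643 - 1.25·521.
So N_1* = -8.25/-0.762 = 10.8, and then N_2* = 521 - 1.41·10.8 = 506.

N_1* ≈ 10.8, N_2* ≈ 506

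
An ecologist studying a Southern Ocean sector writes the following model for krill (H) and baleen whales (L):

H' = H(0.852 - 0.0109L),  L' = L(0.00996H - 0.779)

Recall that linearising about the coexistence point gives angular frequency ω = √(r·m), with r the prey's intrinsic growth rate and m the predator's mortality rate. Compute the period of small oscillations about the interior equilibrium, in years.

Here r = 0.852 and m = 0.779, so r·m = 0.664.
ω = √0.664 = 0.815 per year, hence T = 2π/ω ≈ 7.71 years.

T ≈ 7.71 years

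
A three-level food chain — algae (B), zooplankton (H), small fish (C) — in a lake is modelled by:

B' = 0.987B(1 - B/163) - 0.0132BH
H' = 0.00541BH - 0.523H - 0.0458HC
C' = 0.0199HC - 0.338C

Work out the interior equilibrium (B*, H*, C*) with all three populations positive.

From dC/dt = 0: 0.0199H* = 0.338, so H* = 17.
From dB/dt = 0: 0.987(1 - B*/163) = 0.0132·17, giving B* = 163·(1 - 0.227) = 126.
From dH/dt = 0: 0.00541·126 - 0.523 = 0.0458C*, so C* = 0.159/0.0458 = 3.46.

B* ≈ 126, H* ≈ 17, C* ≈ 3.46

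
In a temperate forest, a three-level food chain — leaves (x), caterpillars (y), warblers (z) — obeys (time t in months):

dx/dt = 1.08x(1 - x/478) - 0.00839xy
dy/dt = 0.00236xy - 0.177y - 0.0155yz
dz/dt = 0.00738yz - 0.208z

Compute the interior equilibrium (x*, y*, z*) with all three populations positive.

From dz/dt = 0: 0.00738y* = 0.208, so y* = 28.2.
From dx/dt = 0: 1.08(1 - x*/478) = 0.00839·28.2, giving x* = 478·(1 - 0.219) = 373.
From dy/dt = 0: 0.00236·373 - 0.177 = 0.0155z*, so z* = 0.704/0.0155 = 45.4.

x* ≈ 373, y* ≈ 28.2, z* ≈ 45.4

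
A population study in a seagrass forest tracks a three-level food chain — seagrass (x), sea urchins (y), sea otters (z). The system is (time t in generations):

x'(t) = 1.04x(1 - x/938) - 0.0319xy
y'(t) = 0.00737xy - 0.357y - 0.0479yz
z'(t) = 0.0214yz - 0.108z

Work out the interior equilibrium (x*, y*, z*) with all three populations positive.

From dz/dt = 0: 0.0214y* = 0.108, so y* = 5.05.
From dx/dt = 0: 1.04(1 - x*/938) = 0.0319·5.05, giving x* = 938·(1 - 0.155) = 793.
From dy/dt = 0: 0.00737·793 - 0.357 = 0.0479z*, so z* = 5.49/0.0479 = 115.

x* ≈ 793, y* ≈ 5.05, z* ≈ 115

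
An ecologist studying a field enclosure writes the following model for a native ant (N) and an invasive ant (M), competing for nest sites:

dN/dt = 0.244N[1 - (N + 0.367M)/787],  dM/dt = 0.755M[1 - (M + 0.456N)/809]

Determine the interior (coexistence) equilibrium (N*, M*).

Setting both brackets to zero gives the nullclines N + 0.367M = 787 and 0.456N + M = 809.
Substituting M = 809 - 0.456N into the first: N(1 - 0.367·0.456) = 787 - 0.367·809.
So N* = 490/0.833 = 589, and then M* = 809 - 0.456·589 = 541.

N* ≈ 589, M* ≈ 541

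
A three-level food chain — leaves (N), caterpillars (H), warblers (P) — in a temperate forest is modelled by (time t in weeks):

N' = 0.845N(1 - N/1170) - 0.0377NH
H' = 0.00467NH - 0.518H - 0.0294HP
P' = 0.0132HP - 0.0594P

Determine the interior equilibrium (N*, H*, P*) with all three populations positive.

N* ≈ 935, H* ≈ 4.5, P* ≈ 131

From dP/dt = 0: 0.0132H* = 0.0594, so H* = 4.5.
From dN/dt = 0: 0.845(1 - N*/1170) = 0.0377·4.5, giving N* = 1170·(1 - 0.201) = 935.
From dH/dt = 0: 0.00467·935 - 0.518 = 0.0294P*, so P* = 3.85/0.0294 = 131.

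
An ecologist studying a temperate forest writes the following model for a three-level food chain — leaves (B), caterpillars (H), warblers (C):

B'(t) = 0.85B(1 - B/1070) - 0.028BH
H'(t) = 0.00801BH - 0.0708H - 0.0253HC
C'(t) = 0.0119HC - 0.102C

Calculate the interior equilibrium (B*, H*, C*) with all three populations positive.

From dC/dt = 0: 0.0119H* = 0.102, so H* = 8.57.
From dB/dt = 0: 0.85(1 - B*/1070) = 0.028·8.57, giving B* = 1070·(1 - 0.282) = 768.
From dH/dt = 0: 0.00801·768 - 0.0708 = 0.0253C*, so C* = 6.08/0.0253 = 240.

B* ≈ 768, H* ≈ 8.57, C* ≈ 240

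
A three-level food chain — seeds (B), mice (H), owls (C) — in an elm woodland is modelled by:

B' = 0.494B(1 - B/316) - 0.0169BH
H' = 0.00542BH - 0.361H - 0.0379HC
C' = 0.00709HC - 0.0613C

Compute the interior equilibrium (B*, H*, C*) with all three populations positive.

From dC/dt = 0: 0.00709H* = 0.0613, so H* = 8.65.
From dB/dt = 0: 0.494(1 - B*/316) = 0.0169·8.65, giving B* = 316·(1 - 0.296) = 223.
From dH/dt = 0: 0.00542·223 - 0.361 = 0.0379C*, so C* = 0.845/0.0379 = 22.3.

B* ≈ 223, H* ≈ 8.65, C* ≈ 22.3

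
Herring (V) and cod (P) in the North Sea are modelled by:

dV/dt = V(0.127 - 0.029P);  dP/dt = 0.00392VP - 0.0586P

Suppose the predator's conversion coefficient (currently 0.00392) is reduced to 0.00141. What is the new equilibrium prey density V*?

At the interior fixed point, setting dP/dt = 0 with P > 0 fixes V* = (predator death rate)/(VP coefficient) — independent of the other coefficients.
With the change, V* = 0.0586/0.00141 = 41.6; it rises from 14.9.

V* ≈ 41.6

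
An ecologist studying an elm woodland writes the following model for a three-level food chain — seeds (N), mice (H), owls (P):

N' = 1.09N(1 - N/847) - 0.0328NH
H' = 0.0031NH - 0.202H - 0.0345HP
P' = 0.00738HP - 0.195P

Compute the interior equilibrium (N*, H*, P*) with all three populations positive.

N* ≈ 174, H* ≈ 26.4, P* ≈ 9.74

From dP/dt = 0: 0.00738H* = 0.195, so H* = 26.4.
From dN/dt = 0: 1.09(1 - N*/847) = 0.0328·26.4, giving N* = 847·(1 - 0.795) = 174.
From dH/dt = 0: 0.0031·174 - 0.202 = 0.0345P*, so P* = 0.336/0.0345 = 9.74.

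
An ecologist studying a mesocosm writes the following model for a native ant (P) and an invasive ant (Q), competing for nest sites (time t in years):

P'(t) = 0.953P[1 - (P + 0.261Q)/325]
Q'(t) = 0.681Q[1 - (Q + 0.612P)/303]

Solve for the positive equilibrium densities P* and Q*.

Setting both brackets to zero gives the nullclines P + 0.261Q = 325 and 0.612P + Q = 303.
Substituting Q = 303 - 0.612P into the first: P(1 - 0.261·0.612) = 325 - 0.261·303.
So P* = 246/0.84 = 293, and then Q* = 303 - 0.612·293 = 124.

P* ≈ 293, Q* ≈ 124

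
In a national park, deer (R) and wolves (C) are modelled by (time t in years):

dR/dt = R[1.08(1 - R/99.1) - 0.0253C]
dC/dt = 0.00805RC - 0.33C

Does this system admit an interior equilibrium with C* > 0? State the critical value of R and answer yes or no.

The predator equation gives dC/dt > 0 only when R > 0.33/0.00805 = 41.
Without the predator, R → K = 99.1. Since 99.1 > 41, the predator can invade and persist.

Threshold R = 41; K > 41, so yes, the predator persists.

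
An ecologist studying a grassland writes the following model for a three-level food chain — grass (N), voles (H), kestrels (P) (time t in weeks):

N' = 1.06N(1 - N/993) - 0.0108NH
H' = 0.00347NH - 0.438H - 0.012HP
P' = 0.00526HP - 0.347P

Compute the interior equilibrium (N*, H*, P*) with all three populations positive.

N* ≈ 326, H* ≈ 66, P* ≈ 57.6

From dP/dt = 0: 0.00526H* = 0.347, so H* = 66.
From dN/dt = 0: 1.06(1 - N*/993) = 0.0108·66, giving N* = 993·(1 - 0.672) = 326.
From dH/dt = 0: 0.00347·326 - 0.438 = 0.012P*, so P* = 0.692/0.012 = 57.6.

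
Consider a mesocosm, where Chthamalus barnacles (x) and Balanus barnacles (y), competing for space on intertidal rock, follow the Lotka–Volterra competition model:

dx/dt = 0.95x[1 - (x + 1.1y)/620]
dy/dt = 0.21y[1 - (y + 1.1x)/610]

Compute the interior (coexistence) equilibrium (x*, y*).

Setting both brackets to zero gives the nullclines x + 1.1y = 620 and 1.1x + y = 610.
Substituting y = 610 - 1.1x into the first: x(1 - 1.1·1.1) = 620 - 1.1·610.
So x* = -51/-0.21 = 243, and then y* = 610 - 1.1·243 = 343.

x* ≈ 243, y* ≈ 343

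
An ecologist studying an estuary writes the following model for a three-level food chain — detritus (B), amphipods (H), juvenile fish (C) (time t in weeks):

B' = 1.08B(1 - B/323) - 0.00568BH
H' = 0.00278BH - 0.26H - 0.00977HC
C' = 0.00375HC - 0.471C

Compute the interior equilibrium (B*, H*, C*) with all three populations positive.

From dC/dt = 0: 0.00375H* = 0.471, so H* = 126.
From dB/dt = 0: 1.08(1 - B*/323) = 0.00568·126, giving B* = 323·(1 - 0.661) = 110.
From dH/dt = 0: 0.00278·110 - 0.26 = 0.00977C*, so C* = 0.0448/0.00977 = 4.58.

B* ≈ 110, H* ≈ 126, C* ≈ 4.58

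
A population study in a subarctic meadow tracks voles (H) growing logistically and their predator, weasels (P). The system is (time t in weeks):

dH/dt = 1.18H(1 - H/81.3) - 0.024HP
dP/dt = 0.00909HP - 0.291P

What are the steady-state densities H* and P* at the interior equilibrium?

H* ≈ 32, P* ≈ 29.8

From dP/dt = 0 with P > 0: 0.00909H* = 0.291, so H* = 32.
Substitute into dH/dt = 0: 1.18(1 - 32/81.3) = 0.024P*.
The bracket is 0.606, giving P* = 0.715/0.024 = 29.8.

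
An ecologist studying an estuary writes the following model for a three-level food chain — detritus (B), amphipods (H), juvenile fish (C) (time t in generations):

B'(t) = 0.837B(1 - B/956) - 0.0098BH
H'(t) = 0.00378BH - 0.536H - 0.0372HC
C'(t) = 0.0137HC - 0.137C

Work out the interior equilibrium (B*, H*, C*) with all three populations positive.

B* ≈ 844, H* ≈ 10, C* ≈ 71.4

From dC/dt = 0: 0.0137H* = 0.137, so H* = 10.
From dB/dt = 0: 0.837(1 - B*/956) = 0.0098·10, giving B* = 956·(1 - 0.117) = 844.
From dH/dt = 0: 0.00378·844 - 0.536 = 0.0372C*, so C* = 2.65/0.0372 = 71.4.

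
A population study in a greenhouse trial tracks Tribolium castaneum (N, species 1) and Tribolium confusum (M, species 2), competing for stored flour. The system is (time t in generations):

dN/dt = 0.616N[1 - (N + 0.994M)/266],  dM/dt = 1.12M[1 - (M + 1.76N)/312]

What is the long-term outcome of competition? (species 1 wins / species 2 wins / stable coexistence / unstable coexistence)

Compare the nullcline intercepts: K1/α12 = 266/0.994 = 268 < K2 = 312; K2/α21 = 312/1.76 = 177 < K1 = 266.
Since both are reversed, neither can invade when rare; the interior point is a saddle.

unstable coexistence (outcome depends on initial conditions)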